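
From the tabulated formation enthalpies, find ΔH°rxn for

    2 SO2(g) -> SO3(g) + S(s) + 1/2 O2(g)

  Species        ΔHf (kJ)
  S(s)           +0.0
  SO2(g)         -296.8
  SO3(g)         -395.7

ΔH°rxn = 197.9 kJ

Products: 1·(-395.7) + 1·(+0.0) + 1/2·(+0.0) = -395.7
Reactants: 2·(-296.8) = -593.6
ΔH°rxn = (-395.7) − (-593.6) = 197.9 kJ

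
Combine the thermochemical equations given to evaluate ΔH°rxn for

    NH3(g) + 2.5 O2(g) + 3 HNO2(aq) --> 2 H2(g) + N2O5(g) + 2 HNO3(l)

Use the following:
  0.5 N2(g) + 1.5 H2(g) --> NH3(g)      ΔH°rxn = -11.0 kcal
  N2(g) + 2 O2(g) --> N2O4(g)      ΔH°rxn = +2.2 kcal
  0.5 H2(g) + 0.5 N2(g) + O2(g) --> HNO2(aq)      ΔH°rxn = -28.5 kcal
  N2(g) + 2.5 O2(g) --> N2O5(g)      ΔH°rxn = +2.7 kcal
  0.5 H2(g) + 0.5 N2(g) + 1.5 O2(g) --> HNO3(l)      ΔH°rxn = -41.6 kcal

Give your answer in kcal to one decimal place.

ΔH°rxn = 16.0 kcal

equation 1 reversed (reverse to put NH3(g) on the reactant side): +11.0 kcal
equation 2: not needed (N2O4(g) appears nowhere else).
equation 3 reversed and × 3 (reverse to put HNO2(aq) on the reactant side; scale by 3 for the 3 HNO2(aq)): (-3)·(-28.5) = +85.5 kcal
equation 4 as written (N2O5(g) already on the product side): +2.7 kcal
equation 5 × 2 (scale by 2 for the 2 HNO3(l)): (2)·(-41.6) = -83.2 kcal
Summing the manipulated equations, ΔH°rxn = (+11.0) + (+85.5) + (+2.7) + (-83.2) = 16.0 kcal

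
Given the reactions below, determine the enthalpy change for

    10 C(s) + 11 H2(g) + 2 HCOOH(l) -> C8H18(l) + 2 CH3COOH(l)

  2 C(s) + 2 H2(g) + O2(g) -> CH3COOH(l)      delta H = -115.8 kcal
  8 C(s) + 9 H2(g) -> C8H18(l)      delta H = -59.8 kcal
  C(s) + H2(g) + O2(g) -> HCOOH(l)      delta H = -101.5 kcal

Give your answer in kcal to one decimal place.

equation 1 × 2: (2)·(-115.8) = -231.6 kcal
equation 2 as written: -59.8 kcal
equation 3 reversed and × 2: (-2)·(-101.5) = +203.0 kcal
delta H = (-231.6) + (-59.8) + (+203.0) = -88.4 kcal

delta H = -88.4 kcal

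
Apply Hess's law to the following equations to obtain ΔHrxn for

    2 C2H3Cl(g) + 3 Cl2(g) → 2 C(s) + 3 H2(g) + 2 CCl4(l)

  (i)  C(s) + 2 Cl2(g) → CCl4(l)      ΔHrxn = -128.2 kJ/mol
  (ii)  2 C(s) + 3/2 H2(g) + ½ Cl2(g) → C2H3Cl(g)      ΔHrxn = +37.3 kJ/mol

(i) × 2: (2)·(-128.2) = -256.4 kJ/mol
(ii) reversed and × 2: (-2)·(+37.3) = -74.6 kJ/mol
ΔHrxn = (2)·(-128.2) + (-2)·(+37.3) = -331.0 kJ/mol

ΔHrxn = -331.0 kJ/mol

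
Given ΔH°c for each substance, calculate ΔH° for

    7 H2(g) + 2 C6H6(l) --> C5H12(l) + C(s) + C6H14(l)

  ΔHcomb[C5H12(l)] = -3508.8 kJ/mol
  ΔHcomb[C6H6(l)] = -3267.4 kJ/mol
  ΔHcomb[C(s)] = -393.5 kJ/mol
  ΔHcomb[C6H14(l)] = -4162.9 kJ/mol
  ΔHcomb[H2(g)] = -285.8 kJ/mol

ΔH° = -470.2 kJ/mol

Using ΔH = Σ nΔHc°(reactants) − Σ nΔHc°(products):
= [7·(-285.8) + 2·(-3267.4)] − [1·(-3508.8) + 1·(-393.5) + 1·(-4162.9)]
= -470.2 kJ/mol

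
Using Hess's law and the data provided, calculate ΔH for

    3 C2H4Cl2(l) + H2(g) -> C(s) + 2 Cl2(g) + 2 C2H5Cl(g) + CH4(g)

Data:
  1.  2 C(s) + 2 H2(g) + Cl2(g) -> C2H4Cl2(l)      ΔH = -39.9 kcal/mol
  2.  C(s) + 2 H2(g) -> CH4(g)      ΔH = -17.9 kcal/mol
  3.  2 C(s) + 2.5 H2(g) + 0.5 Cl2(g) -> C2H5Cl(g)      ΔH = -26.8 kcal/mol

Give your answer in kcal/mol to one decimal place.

eq. 1 reversed and × 3: (-3)·(-39.9) = +119.7 kcal/mol
eq. 2 as written: -17.9 kcal/mol
eq. 3 × 2: (2)·(-26.8) = -53.6 kcal/mol
Summing the manipulated equations, ΔH = (-3)·(-39.9) + (1)·(-17.9) + (2)·(-26.8) = 48.2 kcal/mol

ΔH = 48.2 kcal/mol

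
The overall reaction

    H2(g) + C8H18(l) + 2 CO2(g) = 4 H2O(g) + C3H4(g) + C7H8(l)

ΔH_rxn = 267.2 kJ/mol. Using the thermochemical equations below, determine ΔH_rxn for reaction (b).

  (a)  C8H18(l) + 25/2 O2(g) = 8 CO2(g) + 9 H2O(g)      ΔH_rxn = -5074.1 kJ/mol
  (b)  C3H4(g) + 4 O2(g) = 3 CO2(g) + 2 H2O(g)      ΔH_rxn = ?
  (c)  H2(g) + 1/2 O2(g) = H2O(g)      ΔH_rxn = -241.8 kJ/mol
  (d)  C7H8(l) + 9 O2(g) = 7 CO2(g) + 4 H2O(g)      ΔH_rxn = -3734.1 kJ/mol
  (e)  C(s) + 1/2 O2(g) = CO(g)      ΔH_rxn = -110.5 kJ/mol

(a) as written (C8H18(l) already on the reactant side): -5074.1 kJ/mol
(b) reversed (C3H4(g) must end up as a product): contributes −x
(c) as written (H2(g) already on the reactant side): -241.8 kJ/mol
(d) reversed (C7H8(l) must end up as a product): +3734.1 kJ/mol
(e): not needed (C(s) appears nowhere else).
+267.2 = (-5074.1) + (-241.8) + (+3734.1) − x
x = (+267.2 − (-1581.8)) / (-1) = -1849.0 kJ/mol

ΔH_rxn = -1849.0 kJ/mol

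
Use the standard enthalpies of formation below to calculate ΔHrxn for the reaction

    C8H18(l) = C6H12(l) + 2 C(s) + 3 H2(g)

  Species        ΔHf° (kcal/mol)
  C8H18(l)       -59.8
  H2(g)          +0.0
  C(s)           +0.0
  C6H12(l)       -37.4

ΔHrxn = 22.4 kcal/mol

Products: 1·(-37.4) + 2·(+0.0) + 3·(+0.0) = -37.4
Reactants: 1·(-59.8) = -59.8
ΔHrxn = (-37.4) − (-59.8) = 22.4 kcal/mol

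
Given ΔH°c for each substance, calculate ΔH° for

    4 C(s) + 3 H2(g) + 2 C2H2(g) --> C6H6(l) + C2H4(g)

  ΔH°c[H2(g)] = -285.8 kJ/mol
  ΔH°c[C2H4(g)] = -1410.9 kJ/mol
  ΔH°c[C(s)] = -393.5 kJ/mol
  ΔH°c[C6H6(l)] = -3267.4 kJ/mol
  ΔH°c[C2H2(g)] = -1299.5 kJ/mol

Using ΔH = Σ nΔHc°(reactants) − Σ nΔHc°(products):
= [4·(-393.5) + 3·(-285.8) + 2·(-1299.5)] − [1·(-3267.4) + 1·(-1410.9)]
= -352.1 kJ/mol

ΔH° = -352.1 kJ/mol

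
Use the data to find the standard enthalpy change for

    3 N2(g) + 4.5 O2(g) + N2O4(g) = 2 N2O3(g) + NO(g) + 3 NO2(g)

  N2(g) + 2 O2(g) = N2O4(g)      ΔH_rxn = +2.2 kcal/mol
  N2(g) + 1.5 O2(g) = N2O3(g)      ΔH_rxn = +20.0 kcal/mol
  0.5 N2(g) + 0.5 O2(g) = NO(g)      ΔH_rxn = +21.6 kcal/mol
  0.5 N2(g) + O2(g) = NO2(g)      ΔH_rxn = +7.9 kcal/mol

equation 1 reversed: -2.2 kcal/mol
equation 2 × 2: (2)·(+20.0) = +40.0 kcal/mol
equation 3 as written: +21.6 kcal/mol
equation 4 × 3: (3)·(+7.9) = +23.7 kcal/mol
Since enthalpy is a state function, ΔH_rxn = (-1)·(+2.2) + (2)·(+20.0) + (1)·(+21.6) + (3)·(+7.9) = 83.1 kcal/mol

ΔH_rxn = 83.1 kcal/mol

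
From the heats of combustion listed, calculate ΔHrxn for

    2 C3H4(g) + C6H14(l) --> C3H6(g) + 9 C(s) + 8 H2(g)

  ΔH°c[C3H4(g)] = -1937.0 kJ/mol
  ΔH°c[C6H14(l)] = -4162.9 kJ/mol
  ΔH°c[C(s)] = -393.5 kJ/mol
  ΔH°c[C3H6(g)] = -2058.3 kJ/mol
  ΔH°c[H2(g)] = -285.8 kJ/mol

ΔHrxn = -150.7 kJ/mol

With combustion enthalpies, reactants minus products:
= [2·(-1937.0) + 1·(-4162.9)] − [1·(-2058.3) + 9·(-393.5) + 8·(-285.8)]
= -150.7 kJ/mol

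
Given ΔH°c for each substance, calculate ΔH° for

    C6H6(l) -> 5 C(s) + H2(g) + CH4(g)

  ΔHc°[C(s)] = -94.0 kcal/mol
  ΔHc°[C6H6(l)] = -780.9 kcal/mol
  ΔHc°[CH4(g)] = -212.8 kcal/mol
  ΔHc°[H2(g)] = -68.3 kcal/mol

ΔH° = -29.8 kcal/mol

Using ΔH = Σ nΔHc°(reactants) − Σ nΔHc°(products):
= [1·(-780.9)] − [5·(-94.0) + 1·(-68.3) + 1·(-212.8)]
= -29.8 kcal/mol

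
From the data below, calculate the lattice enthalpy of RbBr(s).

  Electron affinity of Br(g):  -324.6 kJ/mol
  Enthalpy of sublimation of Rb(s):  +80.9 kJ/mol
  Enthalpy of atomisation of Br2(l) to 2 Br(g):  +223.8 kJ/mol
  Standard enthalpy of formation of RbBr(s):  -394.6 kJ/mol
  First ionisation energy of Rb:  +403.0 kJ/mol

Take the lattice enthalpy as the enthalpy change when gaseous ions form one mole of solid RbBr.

U = -665.8 kJ/mol

ΔHf° = 1·ΔHsub + 1·(ΣIE) + 1/2·D(Br2) + 1·EA + U
-394.6 = 1·(+80.9) + 1·(+403.0) + 1/2·(+223.8) + 1·(-324.6) + U
U = -394.6 − (+271.2) = -665.8 kJ/mol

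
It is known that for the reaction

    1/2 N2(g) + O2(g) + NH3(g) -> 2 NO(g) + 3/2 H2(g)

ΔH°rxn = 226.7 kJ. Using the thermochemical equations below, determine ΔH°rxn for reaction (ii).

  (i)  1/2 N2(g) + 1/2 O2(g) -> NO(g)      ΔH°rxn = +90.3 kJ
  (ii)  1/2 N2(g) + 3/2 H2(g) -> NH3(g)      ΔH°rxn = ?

ΔH°rxn = -46.1 kJ

(i) × 2 (×2 to match 2 NO(g) in the target): (2)·(+90.3) = +180.6 kJ
(ii) reversed (reverse to put NH3(g) on the reactant side): contributes −x
+226.7 = (+180.6) − x
x = (+226.7 − (+180.6)) / (-1) = -46.1 kJ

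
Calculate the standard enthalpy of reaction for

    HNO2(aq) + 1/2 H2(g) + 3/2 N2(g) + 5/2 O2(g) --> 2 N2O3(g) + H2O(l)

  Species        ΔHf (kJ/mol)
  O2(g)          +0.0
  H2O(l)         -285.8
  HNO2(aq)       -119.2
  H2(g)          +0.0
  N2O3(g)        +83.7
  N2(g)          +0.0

ΔH° = 0.8 kJ/mol

Products: 2·(+83.7) + 1·(-285.8) = -118.4
Reactants: 1·(-119.2) + 1/2·(+0.0) + 3/2·(+0.0) + 5/2·(+0.0) = -119.2
ΔH° = (-118.4) − (-119.2) = 0.8 kJ/mol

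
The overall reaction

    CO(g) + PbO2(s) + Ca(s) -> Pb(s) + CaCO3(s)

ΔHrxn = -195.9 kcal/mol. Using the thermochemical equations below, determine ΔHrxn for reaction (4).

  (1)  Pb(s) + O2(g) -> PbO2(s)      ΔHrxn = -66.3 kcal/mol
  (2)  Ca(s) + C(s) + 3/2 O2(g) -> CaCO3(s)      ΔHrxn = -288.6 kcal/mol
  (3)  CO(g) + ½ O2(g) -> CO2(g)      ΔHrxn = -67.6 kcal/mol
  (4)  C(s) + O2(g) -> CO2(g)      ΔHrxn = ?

(1) reversed: +66.3 kcal/mol
(2) as written: -288.6 kcal/mol
(3) as written: -67.6 kcal/mol
(4) reversed: contributes −x
-195.9 = (+66.3) + (-288.6) + (-67.6) − x
x = (-195.9 − (-289.9)) / (-1) = -94.0 kcal/mol

ΔHrxn = -94.0 kcal/mol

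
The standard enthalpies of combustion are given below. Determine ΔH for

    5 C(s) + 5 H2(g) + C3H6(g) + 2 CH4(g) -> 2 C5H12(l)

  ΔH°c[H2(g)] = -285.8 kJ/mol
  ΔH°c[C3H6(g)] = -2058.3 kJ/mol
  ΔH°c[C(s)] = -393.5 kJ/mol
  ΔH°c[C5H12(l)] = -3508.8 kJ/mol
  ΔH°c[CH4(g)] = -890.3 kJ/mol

ΔH = -217.8 kJ/mol

With combustion enthalpies, reactants minus products:
= [5·(-393.5) + 5·(-285.8) + 1·(-2058.3) + 2·(-890.3)] − [2·(-3508.8)]
= -217.8 kJ/mol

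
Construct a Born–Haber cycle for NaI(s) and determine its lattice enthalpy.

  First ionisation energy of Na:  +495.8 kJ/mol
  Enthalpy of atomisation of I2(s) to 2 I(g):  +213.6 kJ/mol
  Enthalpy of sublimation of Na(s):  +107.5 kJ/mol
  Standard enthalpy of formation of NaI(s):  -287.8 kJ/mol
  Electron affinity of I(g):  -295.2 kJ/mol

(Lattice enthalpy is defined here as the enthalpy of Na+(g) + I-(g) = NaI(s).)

ΔHf° = 1·ΔHsub + 1·(ΣIE) + 1/2·D(I2) + 1·EA + U
-287.8 = 1·(+107.5) + 1·(+495.8) + 1/2·(+213.6) + 1·(-295.2) + U
U = -287.8 − (+414.9) = -702.7 kJ/mol

U = -702.7 kJ/mol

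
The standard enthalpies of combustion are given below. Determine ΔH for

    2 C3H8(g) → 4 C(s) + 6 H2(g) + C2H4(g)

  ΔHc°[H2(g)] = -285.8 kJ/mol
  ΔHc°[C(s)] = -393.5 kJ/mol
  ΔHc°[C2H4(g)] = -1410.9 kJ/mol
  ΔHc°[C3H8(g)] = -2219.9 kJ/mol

ΔH = 259.9 kJ/mol

Using ΔH = Σ nΔHc°(reactants) − Σ nΔHc°(products):
= [2·(-2219.9)] − [4·(-393.5) + 6·(-285.8) + 1·(-1410.9)]
= 259.9 kJ/mol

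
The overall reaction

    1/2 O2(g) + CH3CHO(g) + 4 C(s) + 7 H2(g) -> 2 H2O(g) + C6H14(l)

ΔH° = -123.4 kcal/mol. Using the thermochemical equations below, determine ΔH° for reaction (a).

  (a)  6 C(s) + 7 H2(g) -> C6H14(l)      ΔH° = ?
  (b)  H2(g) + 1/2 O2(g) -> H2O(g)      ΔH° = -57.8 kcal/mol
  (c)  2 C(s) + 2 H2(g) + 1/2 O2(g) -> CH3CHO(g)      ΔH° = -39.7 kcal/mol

ΔH° = -47.5 kcal/mol

(a) as written: contributes x
(b) × 2: (2)·(-57.8) = -115.6 kcal/mol
(c) reversed: +39.7 kcal/mol
-123.4 = (-115.6) + (+39.7) + x
x = (-123.4 − (-75.9)) / (1) = -47.5 kcal/mol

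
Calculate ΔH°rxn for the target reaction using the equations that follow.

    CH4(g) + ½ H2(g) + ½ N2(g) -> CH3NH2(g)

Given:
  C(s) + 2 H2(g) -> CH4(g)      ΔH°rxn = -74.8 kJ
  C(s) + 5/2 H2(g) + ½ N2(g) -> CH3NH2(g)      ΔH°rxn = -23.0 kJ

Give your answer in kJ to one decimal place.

ΔH°rxn = 51.8 kJ

equation 1 reversed (CH4(g) must end up as a reactant): +74.8 kJ
equation 2 as written (CH3NH2(g) already on the product side): -23.0 kJ
ΔH°rxn = (-1)·(-74.8) + (1)·(-23.0) = 51.8 kJ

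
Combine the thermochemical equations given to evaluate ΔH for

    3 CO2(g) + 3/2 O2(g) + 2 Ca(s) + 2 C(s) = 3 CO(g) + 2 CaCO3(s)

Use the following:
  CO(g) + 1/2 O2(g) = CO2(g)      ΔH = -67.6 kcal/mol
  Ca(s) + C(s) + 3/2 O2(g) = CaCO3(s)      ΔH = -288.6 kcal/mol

ΔH = -374.4 kcal/mol

equation 1 reversed and × 3 (CO(g) must end up as a product; scale by 3 for the 3 CO(g)): (-3)·(-67.6) = +202.8 kcal/mol
equation 2 × 2 (×2 to match 2 CaCO3(s) in the target): (2)·(-288.6) = -577.2 kcal/mol
ΔH = (-3)·(-67.6) + (2)·(-288.6) = -374.4 kcal/mol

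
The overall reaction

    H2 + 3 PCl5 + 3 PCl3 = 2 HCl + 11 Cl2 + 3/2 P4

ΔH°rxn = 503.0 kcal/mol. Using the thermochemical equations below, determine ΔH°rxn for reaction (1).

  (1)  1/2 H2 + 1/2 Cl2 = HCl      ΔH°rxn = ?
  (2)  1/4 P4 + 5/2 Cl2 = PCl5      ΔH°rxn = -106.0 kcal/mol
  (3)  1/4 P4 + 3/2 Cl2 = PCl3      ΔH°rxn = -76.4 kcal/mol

(1) × 2: contributes 2·x
(2) reversed and × 3: (-3)·(-106.0) = +318.0 kcal/mol
(3) reversed and × 3: (-3)·(-76.4) = +229.2 kcal/mol
+503.0 = (+318.0) + (+229.2) + 2·x
x = (+503.0 − (+547.2)) / (2) = -22.1 kcal/mol

ΔH°rxn = -22.1 kcal/mol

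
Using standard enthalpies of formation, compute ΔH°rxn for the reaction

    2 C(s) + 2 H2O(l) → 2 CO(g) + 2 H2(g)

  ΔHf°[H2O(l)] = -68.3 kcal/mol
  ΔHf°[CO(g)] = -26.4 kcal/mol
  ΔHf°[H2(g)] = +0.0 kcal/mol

ΔH°rxn = Σ nΔHf°(products) − Σ nΔHf°(reactants).
Products: 2·(-26.4) + 2·(+0.0) = -52.8
Reactants: 2·(+0.0) + 2·(-68.3) = -136.6
ΔH°rxn = (-52.8) − (-136.6) = 83.8 kcal/mol

ΔH°rxn = 83.8 kcal/mol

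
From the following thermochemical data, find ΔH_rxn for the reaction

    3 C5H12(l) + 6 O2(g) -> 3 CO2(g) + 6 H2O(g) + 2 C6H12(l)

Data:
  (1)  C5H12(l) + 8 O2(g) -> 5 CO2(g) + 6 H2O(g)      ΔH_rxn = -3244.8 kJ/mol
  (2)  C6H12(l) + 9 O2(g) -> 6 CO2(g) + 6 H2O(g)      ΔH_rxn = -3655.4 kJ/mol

(1) × 3: (3)·(-3244.8) = -9734.4 kJ/mol
(2) reversed and × 2: (-2)·(-3655.4) = +7310.8 kJ/mol
ΔH_rxn = (-9734.4) + (+7310.8) = -2423.6 kJ/mol

ΔH_rxn = -2423.6 kJ/mol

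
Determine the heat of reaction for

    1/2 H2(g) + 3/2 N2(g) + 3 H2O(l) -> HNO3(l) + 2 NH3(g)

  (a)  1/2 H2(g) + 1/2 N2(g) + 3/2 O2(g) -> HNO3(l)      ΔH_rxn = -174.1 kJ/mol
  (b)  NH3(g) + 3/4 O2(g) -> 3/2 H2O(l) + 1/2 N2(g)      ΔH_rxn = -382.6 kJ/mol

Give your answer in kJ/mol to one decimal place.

(a) as written (HNO3(l) already on the product side): -174.1 kJ/mol
(b) reversed and × 2 (NH3(g) must end up as a product; scale by 2 for the 2 NH3(g)): (-2)·(-382.6) = +765.2 kJ/mol
Since enthalpy is a state function, ΔH_rxn = (1)·(-174.1) + (-2)·(-382.6) = 591.1 kJ/mol

ΔH_rxn = 591.1 kJ/mol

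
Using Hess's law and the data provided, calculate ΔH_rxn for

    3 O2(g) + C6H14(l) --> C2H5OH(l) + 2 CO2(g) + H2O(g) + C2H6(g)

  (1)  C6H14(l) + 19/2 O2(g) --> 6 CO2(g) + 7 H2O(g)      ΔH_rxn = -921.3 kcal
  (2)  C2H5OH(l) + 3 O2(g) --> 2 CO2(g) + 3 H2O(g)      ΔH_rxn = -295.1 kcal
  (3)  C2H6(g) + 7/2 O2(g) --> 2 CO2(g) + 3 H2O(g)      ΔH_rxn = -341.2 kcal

ΔH_rxn = -285.0 kcal

(1) as written (C6H14(l) already on the reactant side): -921.3 kcal
(2) reversed (C2H5OH(l) must end up as a product): +295.1 kcal
(3) reversed (reverse to put C2H6(g) on the product side): +341.2 kcal
ΔH_rxn = (1)·(-921.3) + (-1)·(-295.1) + (-1)·(-341.2) = -285.0 kcal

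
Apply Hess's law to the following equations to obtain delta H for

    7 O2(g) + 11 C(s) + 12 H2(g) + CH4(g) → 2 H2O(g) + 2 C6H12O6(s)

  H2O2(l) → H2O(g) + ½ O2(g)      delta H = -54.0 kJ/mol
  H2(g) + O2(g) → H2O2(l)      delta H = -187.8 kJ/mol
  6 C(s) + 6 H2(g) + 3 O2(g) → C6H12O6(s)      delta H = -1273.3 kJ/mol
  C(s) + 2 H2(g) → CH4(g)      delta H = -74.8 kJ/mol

delta H = -2955.4 kJ/mol

equation 1 × 2 (scale by 2 for the 2 H2O(g)): (2)·(-54.0) = -108.0 kJ/mol
equation 2 × 2: (2)·(-187.8) = -375.6 kJ/mol
equation 3 × 2 (scale by 2 for the 2 C6H12O6(s)): (2)·(-1273.3) = -2546.6 kJ/mol
equation 4 reversed (CH4(g) must end up as a reactant): +74.8 kJ/mol
delta H = (2)·(-54.0) + (2)·(-187.8) + (2)·(-1273.3) + (-1)·(-74.8) = -2955.4 kJ/mol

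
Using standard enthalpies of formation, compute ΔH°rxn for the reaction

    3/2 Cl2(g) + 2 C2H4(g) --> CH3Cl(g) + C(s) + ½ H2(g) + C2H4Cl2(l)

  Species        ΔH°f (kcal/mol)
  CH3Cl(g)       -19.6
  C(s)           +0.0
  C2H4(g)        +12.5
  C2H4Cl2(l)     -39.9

ΔH°rxn = -84.5 kcal/mol

ΔH°rxn = Σ nΔHf°(products) − Σ nΔHf°(reactants).
Products: 1·(-19.6) + 1·(+0.0) + 1/2·(+0.0) + 1·(-39.9) = -59.5
Reactants: 3/2·(+0.0) + 2·(+12.5) = +25.0
ΔH°rxn = (-59.5) − (+25.0) = -84.5 kcal/mol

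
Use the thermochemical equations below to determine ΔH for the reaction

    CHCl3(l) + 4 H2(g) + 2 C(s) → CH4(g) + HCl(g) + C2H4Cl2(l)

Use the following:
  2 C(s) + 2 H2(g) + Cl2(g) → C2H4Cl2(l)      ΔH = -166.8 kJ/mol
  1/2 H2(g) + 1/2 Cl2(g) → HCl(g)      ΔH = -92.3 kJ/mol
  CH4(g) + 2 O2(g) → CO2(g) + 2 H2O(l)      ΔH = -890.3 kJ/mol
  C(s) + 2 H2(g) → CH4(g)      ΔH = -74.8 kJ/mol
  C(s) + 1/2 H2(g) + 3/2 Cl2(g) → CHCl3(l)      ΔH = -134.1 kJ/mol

equation 1 as written: -166.8 kJ/mol
equation 2 as written: -92.3 kJ/mol
equation 3: not needed.
equation 4 as written: -74.8 kJ/mol
equation 5 reversed: +134.1 kJ/mol
Since enthalpy is a state function, ΔH = (1)·(-166.8) + (1)·(-92.3) + (1)·(-74.8) + (-1)·(-134.1) = -199.8 kJ/mol

ΔH = -199.8 kJ/mol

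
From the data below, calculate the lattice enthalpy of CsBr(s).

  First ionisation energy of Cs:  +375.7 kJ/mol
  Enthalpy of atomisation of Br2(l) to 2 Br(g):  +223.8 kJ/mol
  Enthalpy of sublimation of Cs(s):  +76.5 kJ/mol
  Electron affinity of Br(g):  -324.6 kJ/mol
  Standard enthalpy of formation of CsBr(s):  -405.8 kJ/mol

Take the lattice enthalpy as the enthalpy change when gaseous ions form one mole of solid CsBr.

U = -645.3 kJ/mol

ΔHf° = 1·ΔHsub + 1·(ΣIE) + 1/2·D(Br2) + 1·EA + U
-405.8 = 1·(+76.5) + 1·(+375.7) + 1/2·(+223.8) + 1·(-324.6) + U
U = -405.8 − (+239.5) = -645.3 kJ/mol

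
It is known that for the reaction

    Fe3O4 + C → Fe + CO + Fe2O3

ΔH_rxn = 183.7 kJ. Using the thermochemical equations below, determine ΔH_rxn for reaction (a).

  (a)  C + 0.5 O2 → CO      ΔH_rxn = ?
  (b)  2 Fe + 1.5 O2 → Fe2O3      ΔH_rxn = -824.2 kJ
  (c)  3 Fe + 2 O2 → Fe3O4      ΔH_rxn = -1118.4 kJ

(a) as written (CO already on the product side): contributes x
(b) as written (Fe2O3 already on the product side): -824.2 kJ
(c) reversed (reverse to put Fe3O4 on the reactant side): +1118.4 kJ
+183.7 = (-824.2) + (+1118.4) + x
x = (+183.7 − (+294.2)) / (1) = -110.5 kJ

ΔH_rxn = -110.5 kJ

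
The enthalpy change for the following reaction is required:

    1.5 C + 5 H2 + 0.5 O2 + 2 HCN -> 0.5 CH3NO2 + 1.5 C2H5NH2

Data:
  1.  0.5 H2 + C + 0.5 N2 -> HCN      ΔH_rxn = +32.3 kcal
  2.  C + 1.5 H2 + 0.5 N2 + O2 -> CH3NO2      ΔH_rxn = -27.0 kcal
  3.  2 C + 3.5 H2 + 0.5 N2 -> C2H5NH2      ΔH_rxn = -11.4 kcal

eq. 1 reversed and × 2 (HCN must end up as a reactant; ×2 to match 2 HCN in the target): (-2)·(+32.3) = -64.6 kcal
eq. 2 × 1/2 (×1/2 to match 1/2 CH3NO2 in the target): (1/2)·(-27.0) = -13.5 kcal
eq. 3 × 3/2 (×3/2 to match 3/2 C2H5NH2 in the target): (3/2)·(-11.4) = -17.1 kcal
ΔH_rxn = (-64.6) + (-13.5) + (-17.1) = -95.2 kcal

ΔH_rxn = -95.2 kcal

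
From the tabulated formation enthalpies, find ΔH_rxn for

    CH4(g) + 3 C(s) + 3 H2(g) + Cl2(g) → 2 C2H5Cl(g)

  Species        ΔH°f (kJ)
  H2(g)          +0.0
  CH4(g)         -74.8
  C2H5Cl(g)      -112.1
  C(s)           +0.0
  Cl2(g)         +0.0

ΔH_rxn = -149.4 kJ

Products: 2·(-112.1) = -224.2
Reactants: 1·(-74.8) + 3·(+0.0) + 3·(+0.0) + 1·(+0.0) = -74.8
ΔH_rxn = (-224.2) − (-74.8) = -149.4 kJ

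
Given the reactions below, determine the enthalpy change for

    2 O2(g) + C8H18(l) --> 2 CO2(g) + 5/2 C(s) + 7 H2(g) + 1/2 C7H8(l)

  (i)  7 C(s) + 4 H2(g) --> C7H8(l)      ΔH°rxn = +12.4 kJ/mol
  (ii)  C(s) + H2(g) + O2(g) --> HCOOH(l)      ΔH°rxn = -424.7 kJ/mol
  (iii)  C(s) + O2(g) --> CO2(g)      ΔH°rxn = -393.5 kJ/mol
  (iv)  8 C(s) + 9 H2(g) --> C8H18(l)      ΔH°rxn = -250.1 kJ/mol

ΔH°rxn = -530.7 kJ/mol

(i) × 1/2 (×1/2 to match 1/2 C7H8(l) in the target): (1/2)·(+12.4) = +6.2 kJ/mol
(ii): not needed (HCOOH(l) appears nowhere else).
(iii) × 2 (×2 to match 2 CO2(g) in the target): (2)·(-393.5) = -787.0 kJ/mol
(iv) reversed (reverse to put C8H18(l) on the reactant side): +250.1 kJ/mol
By Hess's law, ΔH°rxn = (+6.2) + (-787.0) + (+250.1) = -530.7 kJ/mol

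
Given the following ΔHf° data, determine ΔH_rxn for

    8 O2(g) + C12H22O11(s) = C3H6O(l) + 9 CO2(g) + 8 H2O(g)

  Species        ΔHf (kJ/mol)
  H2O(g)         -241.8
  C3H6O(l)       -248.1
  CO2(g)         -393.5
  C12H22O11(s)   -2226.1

Products: 1·(-248.1) + 9·(-393.5) + 8·(-241.8) = -5724.0
Reactants: 8·(+0.0) + 1·(-2226.1) = -2226.1
ΔH_rxn = (-5724.0) − (-2226.1) = -3497.9 kJ/mol

ΔH_rxn = -3497.9 kJ/mol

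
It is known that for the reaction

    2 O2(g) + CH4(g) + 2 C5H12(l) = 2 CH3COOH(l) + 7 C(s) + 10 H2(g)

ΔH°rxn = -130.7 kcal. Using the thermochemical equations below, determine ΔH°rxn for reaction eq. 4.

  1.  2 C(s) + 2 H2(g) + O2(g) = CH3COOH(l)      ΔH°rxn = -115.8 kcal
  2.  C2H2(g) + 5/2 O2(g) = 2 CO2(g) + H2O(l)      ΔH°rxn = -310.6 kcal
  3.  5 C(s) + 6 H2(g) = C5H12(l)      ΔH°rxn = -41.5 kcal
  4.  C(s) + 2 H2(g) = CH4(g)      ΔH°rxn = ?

eq. 1 × 2 (scale by 2 for the 2 CH3COOH(l)): (2)·(-115.8) = -231.6 kcal
eq. 2: not needed (H2O(l) appears nowhere else).
eq. 3 reversed and × 2 (C5H12(l) must end up as a reactant; ×2 to match 2 C5H12(l) in the target): (-2)·(-41.5) = +83.0 kcal
eq. 4 reversed (reverse to put CH4(g) on the reactant side): contributes −x
-130.7 = (-231.6) + (+83.0) − x
x = (-130.7 − (-148.6)) / (-1) = -17.9 kcal

ΔH°rxn = -17.9 kcal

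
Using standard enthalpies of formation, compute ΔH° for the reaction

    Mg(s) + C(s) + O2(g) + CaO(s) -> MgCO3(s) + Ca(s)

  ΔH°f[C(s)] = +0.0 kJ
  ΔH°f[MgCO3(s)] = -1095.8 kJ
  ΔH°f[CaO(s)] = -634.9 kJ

Products: 1·(-1095.8) + 1·(+0.0) = -1095.8
Reactants: 1·(+0.0) + 1·(+0.0) + 1·(+0.0) + 1·(-634.9) = -634.9
ΔH° = (-1095.8) − (-634.9) = -460.9 kJ

ΔH° = -460.9 kJ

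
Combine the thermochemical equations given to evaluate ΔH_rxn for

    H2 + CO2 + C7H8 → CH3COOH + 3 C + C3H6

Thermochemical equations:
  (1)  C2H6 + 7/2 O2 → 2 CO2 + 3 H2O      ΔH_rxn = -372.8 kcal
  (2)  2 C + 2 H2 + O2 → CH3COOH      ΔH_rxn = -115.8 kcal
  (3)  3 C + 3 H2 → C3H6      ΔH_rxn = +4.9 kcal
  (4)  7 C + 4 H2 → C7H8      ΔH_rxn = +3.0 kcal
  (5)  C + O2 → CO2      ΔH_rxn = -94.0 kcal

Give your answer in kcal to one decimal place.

ΔH_rxn = -19.9 kcal

(1): not needed.
(2) as written: -115.8 kcal
(3) as written: +4.9 kcal
(4) reversed: -3.0 kcal
(5) reversed: +94.0 kcal
Combining the equations, ΔH_rxn = (-115.8) + (+4.9) + (-3.0) + (+94.0) = -19.9 kcal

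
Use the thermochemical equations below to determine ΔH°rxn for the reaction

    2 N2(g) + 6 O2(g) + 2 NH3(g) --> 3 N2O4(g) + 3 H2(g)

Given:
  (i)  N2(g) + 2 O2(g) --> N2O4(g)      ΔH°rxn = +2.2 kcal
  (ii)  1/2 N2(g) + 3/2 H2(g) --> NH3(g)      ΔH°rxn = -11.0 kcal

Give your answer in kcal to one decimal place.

(i) × 3 (×3 to match 3 N2O4(g) in the target): (3)·(+2.2) = +6.6 kcal
(ii) reversed and × 2 (NH3(g) must end up as a reactant; ×2 to match 2 NH3(g) in the target): (-2)·(-11.0) = +22.0 kcal
By Hess's law, ΔH°rxn = (+6.6) + (+22.0) = 28.6 kcal

ΔH°rxn = 28.6 kcal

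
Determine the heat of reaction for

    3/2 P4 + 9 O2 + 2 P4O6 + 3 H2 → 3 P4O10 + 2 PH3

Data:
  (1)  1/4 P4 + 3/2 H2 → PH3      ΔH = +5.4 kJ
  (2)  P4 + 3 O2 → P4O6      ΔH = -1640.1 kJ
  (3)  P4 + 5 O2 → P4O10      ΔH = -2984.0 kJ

ΔH = -5661.0 kJ

(1) × 2: (2)·(+5.4) = +10.8 kJ
(2) reversed and × 2: (-2)·(-1640.1) = +3280.2 kJ
(3) × 3: (3)·(-2984.0) = -8952.0 kJ
ΔH = (+10.8) + (+3280.2) + (-8952.0) = -5661.0 kJ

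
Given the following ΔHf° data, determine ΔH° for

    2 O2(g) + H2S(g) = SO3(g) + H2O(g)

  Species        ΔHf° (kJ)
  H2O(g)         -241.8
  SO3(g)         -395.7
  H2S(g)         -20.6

Products: 1·(-395.7) + 1·(-241.8) = -637.5
Reactants: 2·(+0.0) + 1·(-20.6) = -20.6
ΔH° = (-637.5) − (-20.6) = -616.9 kJ

ΔH° = -616.9 kJ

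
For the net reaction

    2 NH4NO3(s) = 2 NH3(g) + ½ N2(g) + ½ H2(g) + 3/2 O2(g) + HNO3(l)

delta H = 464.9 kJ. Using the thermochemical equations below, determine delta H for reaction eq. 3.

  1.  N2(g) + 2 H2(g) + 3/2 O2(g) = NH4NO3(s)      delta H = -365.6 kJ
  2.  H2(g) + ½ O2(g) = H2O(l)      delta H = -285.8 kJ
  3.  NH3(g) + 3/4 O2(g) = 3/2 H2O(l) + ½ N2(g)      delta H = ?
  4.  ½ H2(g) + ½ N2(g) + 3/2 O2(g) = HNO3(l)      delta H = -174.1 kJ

eq. 1 reversed and × 2 (reverse to put NH4NO3(s) on the reactant side; ×2 to match 2 NH4NO3(s) in the target): (-2)·(-365.6) = +731.2 kJ
eq. 2 × 3: (3)·(-285.8) = -857.4 kJ
eq. 3 reversed and × 2 (reverse to put NH3(g) on the product side; scale by 2 for the 2 NH3(g)): contributes −2·x
eq. 4 as written (HNO3(l) already on the product side): -174.1 kJ
+464.9 = (+731.2) + (-857.4) + (-174.1) − 2·x
x = (+464.9 − (-300.3)) / (-2) = -382.6 kJ

delta H = -382.6 kJ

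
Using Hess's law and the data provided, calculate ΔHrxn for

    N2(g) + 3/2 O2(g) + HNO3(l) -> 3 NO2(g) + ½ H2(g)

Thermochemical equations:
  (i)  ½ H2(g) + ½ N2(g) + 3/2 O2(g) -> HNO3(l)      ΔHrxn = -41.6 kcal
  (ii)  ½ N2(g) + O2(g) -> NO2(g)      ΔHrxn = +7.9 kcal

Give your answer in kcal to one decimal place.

(i) reversed (HNO3(l) must end up as a reactant): +41.6 kcal
(ii) × 3 (×3 to match 3 NO2(g) in the target): (3)·(+7.9) = +23.7 kcal
ΔHrxn = (-1)·(-41.6) + (3)·(+7.9) = 65.3 kcal

ΔHrxn = 65.3 kcal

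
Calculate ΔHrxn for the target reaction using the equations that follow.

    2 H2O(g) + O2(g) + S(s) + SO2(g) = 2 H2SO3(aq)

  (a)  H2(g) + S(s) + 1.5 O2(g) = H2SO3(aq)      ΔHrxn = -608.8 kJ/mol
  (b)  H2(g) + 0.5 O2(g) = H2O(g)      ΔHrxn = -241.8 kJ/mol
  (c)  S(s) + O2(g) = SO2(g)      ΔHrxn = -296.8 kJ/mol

ΔHrxn = -437.2 kJ/mol

(a) × 2: (2)·(-608.8) = -1217.6 kJ/mol
(b) reversed and × 2: (-2)·(-241.8) = +483.6 kJ/mol
(c) reversed: +296.8 kJ/mol
Since enthalpy is a state function, ΔHrxn = (-1217.6) + (+483.6) + (+296.8) = -437.2 kJ/mol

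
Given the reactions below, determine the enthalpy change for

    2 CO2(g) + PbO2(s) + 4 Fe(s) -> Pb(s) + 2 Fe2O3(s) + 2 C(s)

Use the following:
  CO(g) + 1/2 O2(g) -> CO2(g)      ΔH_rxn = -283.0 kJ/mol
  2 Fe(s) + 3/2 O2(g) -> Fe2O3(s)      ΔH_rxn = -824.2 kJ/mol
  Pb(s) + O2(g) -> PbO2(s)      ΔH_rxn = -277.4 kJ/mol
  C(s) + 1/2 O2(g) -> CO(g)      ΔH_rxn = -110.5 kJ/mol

equation 1 reversed and × 2 (CO2(g) must end up as a reactant; scale by 2 for the 2 CO2(g)): (-2)·(-283.0) = +566.0 kJ/mol
equation 2 × 2 (scale by 2 for the 2 Fe2O3(s)): (2)·(-824.2) = -1648.4 kJ/mol
equation 3 reversed (reverse to put PbO2(s) on the reactant side): +277.4 kJ/mol
equation 4 reversed and × 2 (reverse to put C(s) on the product side; scale by 2 for the 2 C(s)): (-2)·(-110.5) = +221.0 kJ/mol
ΔH_rxn = (+566.0) + (-1648.4) + (+277.4) + (+221.0) = -584.0 kJ/mol

ΔH_rxn = -584.0 kJ/mol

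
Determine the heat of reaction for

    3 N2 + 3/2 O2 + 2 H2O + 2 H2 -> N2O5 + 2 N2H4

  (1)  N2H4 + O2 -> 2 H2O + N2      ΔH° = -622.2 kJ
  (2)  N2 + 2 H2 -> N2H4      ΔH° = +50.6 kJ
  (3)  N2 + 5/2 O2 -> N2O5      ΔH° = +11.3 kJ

(1) reversed: +622.2 kJ
(2) as written: +50.6 kJ
(3) as written: +11.3 kJ
Summing the manipulated equations, ΔH° = (+622.2) + (+50.6) + (+11.3) = 684.1 kJ

ΔH° = 684.1 kJ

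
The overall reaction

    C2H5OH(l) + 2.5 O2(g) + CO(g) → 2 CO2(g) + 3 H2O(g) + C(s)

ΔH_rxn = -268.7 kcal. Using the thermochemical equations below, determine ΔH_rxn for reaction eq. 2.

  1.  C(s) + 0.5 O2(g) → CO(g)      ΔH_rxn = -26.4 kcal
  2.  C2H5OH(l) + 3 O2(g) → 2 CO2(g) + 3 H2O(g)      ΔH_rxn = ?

eq. 1 reversed: +26.4 kcal
eq. 2 as written: contributes x
-268.7 = (+26.4) + x
x = (-268.7 − (+26.4)) / (1) = -295.1 kcal

ΔH_rxn = -295.1 kcal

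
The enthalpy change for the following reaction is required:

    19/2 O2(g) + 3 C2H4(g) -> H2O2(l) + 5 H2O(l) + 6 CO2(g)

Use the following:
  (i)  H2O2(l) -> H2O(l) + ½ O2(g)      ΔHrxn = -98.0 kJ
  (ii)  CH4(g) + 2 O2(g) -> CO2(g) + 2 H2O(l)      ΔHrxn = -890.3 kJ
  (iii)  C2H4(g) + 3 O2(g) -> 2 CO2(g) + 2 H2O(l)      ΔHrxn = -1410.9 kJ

(i) reversed: +98.0 kJ
(ii): not needed.
(iii) × 3: (3)·(-1410.9) = -4232.7 kJ
Combining the equations, ΔHrxn = (+98.0) + (-4232.7) = -4134.7 kJ

ΔHrxn = -4134.7 kJ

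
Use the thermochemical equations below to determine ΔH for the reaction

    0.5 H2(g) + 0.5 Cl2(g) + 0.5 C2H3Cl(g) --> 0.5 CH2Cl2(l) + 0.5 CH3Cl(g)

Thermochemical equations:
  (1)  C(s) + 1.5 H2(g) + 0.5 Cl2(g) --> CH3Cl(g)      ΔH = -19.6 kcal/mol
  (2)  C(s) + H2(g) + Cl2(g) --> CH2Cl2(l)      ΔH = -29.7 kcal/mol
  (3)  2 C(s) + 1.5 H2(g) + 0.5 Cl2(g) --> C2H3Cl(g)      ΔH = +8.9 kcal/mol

ΔH = -29.1 kcal/mol

(1) × 1/2 (scale by 1/2 for the 1/2 CH3Cl(g)): (1/2)·(-19.6) = -9.8 kcal/mol
(2) × 1/2 (×1/2 to match 1/2 CH2Cl2(l) in the target): (1/2)·(-29.7) = -14.85 kcal/mol
(3) reversed and × 1/2 (reverse to put C2H3Cl(g) on the reactant side; ×1/2 to match 1/2 C2H3Cl(g) in the target): (-1/2)·(+8.9) = -4.45 kcal/mol
Summing the manipulated equations, ΔH = (1/2)·(-19.6) + (1/2)·(-29.7) + (-1/2)·(+8.9) = -29.1 kcal/mol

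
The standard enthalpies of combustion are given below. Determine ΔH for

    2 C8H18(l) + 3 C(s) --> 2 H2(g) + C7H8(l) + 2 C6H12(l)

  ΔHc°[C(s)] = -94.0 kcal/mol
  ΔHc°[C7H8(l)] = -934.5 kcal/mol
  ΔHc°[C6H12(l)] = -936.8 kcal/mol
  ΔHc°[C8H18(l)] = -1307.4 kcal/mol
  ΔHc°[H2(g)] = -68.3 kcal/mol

Using ΔH = Σ nΔHc°(reactants) − Σ nΔHc°(products):
= [2·(-1307.4) + 3·(-94.0)] − [2·(-68.3) + 1·(-934.5) + 2·(-936.8)]
= 47.9 kcal/mol

ΔH = 47.9 kcal/mol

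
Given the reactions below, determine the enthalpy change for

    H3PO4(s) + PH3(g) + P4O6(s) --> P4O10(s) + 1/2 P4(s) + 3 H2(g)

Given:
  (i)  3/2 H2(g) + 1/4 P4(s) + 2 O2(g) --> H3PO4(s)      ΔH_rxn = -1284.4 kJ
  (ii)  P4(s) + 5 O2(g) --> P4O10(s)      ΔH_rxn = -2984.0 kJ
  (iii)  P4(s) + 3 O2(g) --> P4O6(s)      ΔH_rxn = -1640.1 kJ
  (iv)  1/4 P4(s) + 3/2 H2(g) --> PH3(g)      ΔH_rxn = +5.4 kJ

(i) reversed (H3PO4(s) must end up as a reactant): +1284.4 kJ
(ii) as written (P4O10(s) already on the product side): -2984.0 kJ
(iii) reversed (P4O6(s) must end up as a reactant): +1640.1 kJ
(iv) reversed (reverse to put PH3(g) on the reactant side): -5.4 kJ
ΔH_rxn = (-1)·(-1284.4) + (1)·(-2984.0) + (-1)·(-1640.1) + (-1)·(+5.4) = -64.9 kJ

ΔH_rxn = -64.9 kJ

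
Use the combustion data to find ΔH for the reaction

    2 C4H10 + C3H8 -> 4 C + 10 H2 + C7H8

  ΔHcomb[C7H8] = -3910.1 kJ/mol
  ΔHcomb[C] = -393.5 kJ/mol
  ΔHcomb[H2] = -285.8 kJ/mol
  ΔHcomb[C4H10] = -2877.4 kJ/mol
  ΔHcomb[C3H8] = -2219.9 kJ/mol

ΔH = 367.4 kJ/mol

With combustion enthalpies, reactants minus products:
= [2·(-2877.4) + 1·(-2219.9)] − [4·(-393.5) + 10·(-285.8) + 1·(-3910.1)]
= 367.4 kJ/mol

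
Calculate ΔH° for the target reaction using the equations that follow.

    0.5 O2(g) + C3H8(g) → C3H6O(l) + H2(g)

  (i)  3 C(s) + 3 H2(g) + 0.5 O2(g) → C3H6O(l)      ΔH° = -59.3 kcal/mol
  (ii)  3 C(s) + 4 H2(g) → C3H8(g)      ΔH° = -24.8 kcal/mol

(i) as written: -59.3 kcal/mol
(ii) reversed: +24.8 kcal/mol
ΔH° = (1)·(-59.3) + (-1)·(-24.8) = -34.5 kcal/mol

ΔH° = -34.5 kcal/mol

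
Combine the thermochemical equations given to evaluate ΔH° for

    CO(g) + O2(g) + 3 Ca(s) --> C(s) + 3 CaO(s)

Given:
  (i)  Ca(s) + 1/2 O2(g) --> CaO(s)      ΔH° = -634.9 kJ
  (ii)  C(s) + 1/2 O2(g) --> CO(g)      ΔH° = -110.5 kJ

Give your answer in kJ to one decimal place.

ΔH° = -1794.2 kJ

(i) × 3: (3)·(-634.9) = -1904.7 kJ
(ii) reversed: +110.5 kJ
ΔH° = (3)·(-634.9) + (-1)·(-110.5) = -1794.2 kJ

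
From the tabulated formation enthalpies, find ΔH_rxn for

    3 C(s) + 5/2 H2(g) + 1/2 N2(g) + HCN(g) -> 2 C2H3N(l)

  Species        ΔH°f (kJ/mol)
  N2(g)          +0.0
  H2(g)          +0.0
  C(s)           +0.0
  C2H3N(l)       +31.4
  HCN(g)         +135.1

ΔH_rxn = -72.3 kJ/mol

ΔH°rxn = Σ nΔHf°(products) − Σ nΔHf°(reactants).
Products: 2·(+31.4) = +62.8
Reactants: 3·(+0.0) + 5/2·(+0.0) + 1/2·(+0.0) + 1·(+135.1) = +135.1
ΔH_rxn = (+62.8) − (+135.1) = -72.3 kJ/mol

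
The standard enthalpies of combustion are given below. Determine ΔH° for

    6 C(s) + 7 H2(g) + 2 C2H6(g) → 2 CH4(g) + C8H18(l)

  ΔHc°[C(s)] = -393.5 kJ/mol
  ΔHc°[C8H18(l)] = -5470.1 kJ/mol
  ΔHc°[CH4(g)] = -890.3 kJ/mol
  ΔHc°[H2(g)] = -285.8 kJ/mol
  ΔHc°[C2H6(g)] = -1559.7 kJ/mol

ΔH° = -230.3 kJ/mol

Using ΔH = Σ nΔHc°(reactants) − Σ nΔHc°(products):
= [6·(-393.5) + 7·(-285.8) + 2·(-1559.7)] − [2·(-890.3) + 1·(-5470.1)]
= -230.3 kJ/mol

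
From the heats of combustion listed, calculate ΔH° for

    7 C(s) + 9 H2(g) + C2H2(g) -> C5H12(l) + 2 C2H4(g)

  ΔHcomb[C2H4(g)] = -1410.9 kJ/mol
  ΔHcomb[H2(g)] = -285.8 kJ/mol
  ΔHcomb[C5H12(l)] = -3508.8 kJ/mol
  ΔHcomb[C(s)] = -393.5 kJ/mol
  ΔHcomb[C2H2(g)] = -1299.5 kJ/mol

With combustion enthalpies, reactants minus products:
= [7·(-393.5) + 9·(-285.8) + 1·(-1299.5)] − [1·(-3508.8) + 2·(-1410.9)]
= -295.6 kJ/mol

ΔH° = -295.6 kJ/mol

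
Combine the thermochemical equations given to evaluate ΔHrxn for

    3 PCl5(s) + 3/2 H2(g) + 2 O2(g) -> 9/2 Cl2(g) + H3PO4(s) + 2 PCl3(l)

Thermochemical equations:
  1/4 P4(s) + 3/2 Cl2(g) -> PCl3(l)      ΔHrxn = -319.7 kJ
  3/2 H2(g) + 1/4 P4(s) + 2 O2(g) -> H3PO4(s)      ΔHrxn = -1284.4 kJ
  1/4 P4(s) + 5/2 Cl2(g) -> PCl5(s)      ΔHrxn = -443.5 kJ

ΔHrxn = -593.3 kJ

equation 1 × 2 (scale by 2 for the 2 PCl3(l)): (2)·(-319.7) = -639.4 kJ
equation 2 as written (H3PO4(s) already on the product side): -1284.4 kJ
equation 3 reversed and × 3 (PCl5(s) must end up as a reactant; ×3 to match 3 PCl5(s) in the target): (-3)·(-443.5) = +1330.5 kJ
Combining the equations, ΔHrxn = (2)·(-319.7) + (1)·(-1284.4) + (-3)·(-443.5) = -593.3 kJ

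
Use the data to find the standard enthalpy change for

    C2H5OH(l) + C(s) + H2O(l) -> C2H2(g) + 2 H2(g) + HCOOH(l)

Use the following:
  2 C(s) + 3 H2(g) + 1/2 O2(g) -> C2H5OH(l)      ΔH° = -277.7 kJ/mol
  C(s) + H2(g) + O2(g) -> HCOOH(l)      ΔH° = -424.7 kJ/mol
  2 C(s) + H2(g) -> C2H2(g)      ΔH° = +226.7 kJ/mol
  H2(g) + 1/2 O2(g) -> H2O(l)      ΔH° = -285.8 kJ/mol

ΔH° = 365.5 kJ/mol

equation 1 reversed (reverse to put C2H5OH(l) on the reactant side): +277.7 kJ/mol
equation 2 as written (HCOOH(l) already on the product side): -424.7 kJ/mol
equation 3 as written (C2H2(g) already on the product side): +226.7 kJ/mol
equation 4 reversed (H2O(l) must end up as a reactant): +285.8 kJ/mol
Summing the manipulated equations, ΔH° = (-1)·(-277.7) + (1)·(-424.7) + (1)·(+226.7) + (-1)·(-285.8) = 365.5 kJ/mol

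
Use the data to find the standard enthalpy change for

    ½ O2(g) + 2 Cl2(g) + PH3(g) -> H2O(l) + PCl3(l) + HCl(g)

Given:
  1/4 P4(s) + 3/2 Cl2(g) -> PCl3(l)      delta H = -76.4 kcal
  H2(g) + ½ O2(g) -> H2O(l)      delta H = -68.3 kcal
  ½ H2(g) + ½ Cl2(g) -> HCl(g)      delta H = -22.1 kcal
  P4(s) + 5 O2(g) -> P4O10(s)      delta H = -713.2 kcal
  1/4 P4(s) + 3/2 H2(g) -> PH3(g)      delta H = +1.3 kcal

equation 1 as written (PCl3(l) already on the product side): -76.4 kcal
equation 2 as written (H2O(l) already on the product side): -68.3 kcal
equation 3 as written (HCl(g) already on the product side): -22.1 kcal
equation 4: not needed (P4O10(s) appears nowhere else).
equation 5 reversed (PH3(g) must end up as a reactant): -1.3 kcal
Combining the equations, delta H = (-76.4) + (-68.3) + (-22.1) + (-1.3) = -168.1 kcal

delta H = -168.1 kcal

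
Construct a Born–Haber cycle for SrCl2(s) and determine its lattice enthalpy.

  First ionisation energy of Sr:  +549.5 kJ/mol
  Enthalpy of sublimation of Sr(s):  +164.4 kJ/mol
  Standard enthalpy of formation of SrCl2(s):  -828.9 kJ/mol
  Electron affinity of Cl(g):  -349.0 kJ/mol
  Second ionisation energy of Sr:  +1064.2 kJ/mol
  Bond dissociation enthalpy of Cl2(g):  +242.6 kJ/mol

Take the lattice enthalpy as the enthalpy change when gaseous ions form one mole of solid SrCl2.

ΔHf° = 1·ΔHsub + 1·(ΣIE) + 1·D(Cl2) + 2·EA + U
-828.9 = 1·(+164.4) + 1·(+1613.7) + 1·(+242.6) + 2·(-349.0) + U
U = -828.9 − (+1322.7) = -2151.6 kJ/mol

U = -2151.6 kJ/mol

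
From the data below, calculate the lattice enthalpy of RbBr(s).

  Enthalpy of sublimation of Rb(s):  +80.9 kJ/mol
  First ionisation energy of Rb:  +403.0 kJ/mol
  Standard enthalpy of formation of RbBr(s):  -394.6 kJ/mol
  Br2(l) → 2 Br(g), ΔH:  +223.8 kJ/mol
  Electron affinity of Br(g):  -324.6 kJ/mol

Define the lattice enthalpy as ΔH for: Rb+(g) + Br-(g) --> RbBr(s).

ΔHf° = 1·ΔHsub + 1·(ΣIE) + 1/2·D(Br2) + 1·EA + U
-394.6 = 1·(+80.9) + 1·(+403.0) + 1/2·(+223.8) + 1·(-324.6) + U
U = -394.6 − (+271.2) = -665.8 kJ/mol

U = -665.8 kJ/mol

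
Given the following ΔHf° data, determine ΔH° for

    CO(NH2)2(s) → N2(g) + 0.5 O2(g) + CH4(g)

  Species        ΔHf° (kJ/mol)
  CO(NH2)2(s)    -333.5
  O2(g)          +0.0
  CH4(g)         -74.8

ΔH° = 258.7 kJ/mol

Products: 1·(+0.0) + 1/2·(+0.0) + 1·(-74.8) = -74.8
Reactants: 1·(-333.5) = -333.5
ΔH° = (-74.8) − (-333.5) = 258.7 kJ/mol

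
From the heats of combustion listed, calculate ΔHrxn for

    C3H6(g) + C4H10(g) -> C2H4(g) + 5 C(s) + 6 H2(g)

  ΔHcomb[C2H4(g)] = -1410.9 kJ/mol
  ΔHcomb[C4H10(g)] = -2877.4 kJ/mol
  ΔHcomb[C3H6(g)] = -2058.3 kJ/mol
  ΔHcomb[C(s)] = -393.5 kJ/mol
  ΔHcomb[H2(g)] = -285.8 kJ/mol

ΔHrxn = 157.5 kJ/mol

Using ΔH = Σ nΔHc°(reactants) − Σ nΔHc°(products):
= [1·(-2058.3) + 1·(-2877.4)] − [1·(-1410.9) + 5·(-393.5) + 6·(-285.8)]
= 157.5 kJ/mol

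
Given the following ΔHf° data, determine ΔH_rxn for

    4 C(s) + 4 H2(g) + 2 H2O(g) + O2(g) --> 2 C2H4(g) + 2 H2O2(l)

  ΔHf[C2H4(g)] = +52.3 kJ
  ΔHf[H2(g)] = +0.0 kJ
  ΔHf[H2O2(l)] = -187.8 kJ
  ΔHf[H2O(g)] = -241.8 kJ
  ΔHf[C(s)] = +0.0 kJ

ΔH_rxn = 212.6 kJ

Products: 2·(+52.3) + 2·(-187.8) = -271.0
Reactants: 4·(+0.0) + 4·(+0.0) + 2·(-241.8) + 1·(+0.0) = -483.6
ΔH_rxn = (-271.0) − (-483.6) = 212.6 kJ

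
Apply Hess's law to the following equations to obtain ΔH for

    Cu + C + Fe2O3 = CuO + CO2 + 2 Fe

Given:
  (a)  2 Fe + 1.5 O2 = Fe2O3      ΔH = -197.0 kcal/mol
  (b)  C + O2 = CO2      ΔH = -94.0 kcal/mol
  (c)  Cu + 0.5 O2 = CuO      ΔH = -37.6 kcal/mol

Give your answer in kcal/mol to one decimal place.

ΔH = 65.4 kcal/mol

(a) reversed (reverse to put Fe2O3 on the reactant side): +197.0 kcal/mol
(b) as written (CO2 already on the product side): -94.0 kcal/mol
(c) as written (CuO already on the product side): -37.6 kcal/mol
ΔH = (+197.0) + (-94.0) + (-37.6) = 65.4 kcal/mol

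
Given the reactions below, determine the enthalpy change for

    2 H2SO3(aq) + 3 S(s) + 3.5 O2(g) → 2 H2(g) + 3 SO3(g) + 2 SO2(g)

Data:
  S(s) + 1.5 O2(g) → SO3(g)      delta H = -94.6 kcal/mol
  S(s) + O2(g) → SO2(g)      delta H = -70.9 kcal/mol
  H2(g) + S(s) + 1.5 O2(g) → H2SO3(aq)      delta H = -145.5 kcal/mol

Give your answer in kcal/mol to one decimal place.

equation 1 × 3: (3)·(-94.6) = -283.8 kcal/mol
equation 2 × 2: (2)·(-70.9) = -141.8 kcal/mol
equation 3 reversed and × 2: (-2)·(-145.5) = +291.0 kcal/mol
By Hess's law, delta H = (3)·(-94.6) + (2)·(-70.9) + (-2)·(-145.5) = -134.6 kcal/mol

delta H = -134.6 kcal/mol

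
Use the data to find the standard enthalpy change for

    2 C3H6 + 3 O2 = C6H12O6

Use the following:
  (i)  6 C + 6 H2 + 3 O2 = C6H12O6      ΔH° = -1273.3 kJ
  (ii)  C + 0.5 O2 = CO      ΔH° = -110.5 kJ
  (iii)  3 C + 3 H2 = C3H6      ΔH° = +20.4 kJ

(i) as written (C6H12O6 already on the product side): -1273.3 kJ
(ii): not needed (CO appears nowhere else).
(iii) reversed and × 2 (reverse to put C3H6 on the reactant side; scale by 2 for the 2 C3H6): (-2)·(+20.4) = -40.8 kJ
Combining the equations, ΔH° = (1)·(-1273.3) + (-2)·(+20.4) = -1314.1 kJ

ΔH° = -1314.1 kJ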